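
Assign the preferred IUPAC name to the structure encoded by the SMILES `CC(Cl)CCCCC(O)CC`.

8-chlorononan-3-ol

The longest chain bearing the –OH group is 9 carbons long (nonane).
The highest-priority functional group is an alcohol (–OH), so the name ends in -ol.
Choose the numbering such that numbering from this end puts the hydroxyl group at C-3 rather than C-7.
That gives the hydroxyl at C-3; a chloro group at C-8.
The name is 8-chlorononan-3-ol.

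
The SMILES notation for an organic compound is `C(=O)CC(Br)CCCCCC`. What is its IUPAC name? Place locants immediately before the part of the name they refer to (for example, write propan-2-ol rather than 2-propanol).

The longest carbon chain that includes the –CHO group has 9 carbons, so the parent hydride is nonane.
An aldehyde (terminal –CHO) is the principal characteristic group, giving the suffix -al.
Choose the numbering such that the aldehyde carbon is C-1 by definition.
With this numbering: a bromo group at C-3.
Putting it together: 3-bromononanal.

3-bromononanal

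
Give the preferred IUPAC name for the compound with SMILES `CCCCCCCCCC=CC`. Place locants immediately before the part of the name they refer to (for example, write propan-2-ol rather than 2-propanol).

dodec-2-ene

Counting along the main chain through the multiple bond gives 12 carbons: the parent is dodecane.
There is one C=C double bond, indicated by the ending -ene.
Number the chain so that numbering from this end puts the double bond at C-2 rather than C-10.
That gives the double bond between C-2 and C-3.
Putting it together: dodec-2-ene.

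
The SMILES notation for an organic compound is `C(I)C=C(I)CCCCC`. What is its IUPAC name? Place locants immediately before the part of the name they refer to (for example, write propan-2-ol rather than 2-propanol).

1,3-diiodooct-2-ene

The longest carbon chain that includes the multiple bond has 8 carbons, so the parent hydride is octane.
A C=C double bond in the chain gives the infix -ene-.
The numbering direction is chosen so that numbering from this end puts the double bond at C-2 rather than C-6.
This places the double bond between C-2 and C-3; iodo groups at C-1 and C-3.
The name is 1,3-diiodooct-2-ene.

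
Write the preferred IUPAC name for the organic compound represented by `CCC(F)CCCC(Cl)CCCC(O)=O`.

The longest chain bearing the –COOH group is 11 carbons long (undecane).
A carboxylic acid (terminal –COOH) is the principal characteristic group, giving the suffix -oic acid.
Number the chain so that the carboxylic acid carbon is C-1 by definition.
With this numbering: a chloro group at C-5; a fluoro group at C-9.
Substituent prefixes are cited in alphabetical order (multiplying prefixes like di-/tri- are ignored for ordering).
The name is 5-chloro-9-fluoroundecanoic acid.

5-chloro-9-fluoroundecanoic acid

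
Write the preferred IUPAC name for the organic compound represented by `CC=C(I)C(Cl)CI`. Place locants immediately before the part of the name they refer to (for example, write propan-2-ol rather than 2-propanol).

The longest chain bearing the multiple bond is 5 carbons long (pentane).
There is one C=C double bond, indicated by the ending -ene.
Choose the numbering such that numbering from this end puts the double bond at C-2 rather than C-3.
That gives the double bond between C-2 and C-3; a chloro group at C-4; iodo groups at C-3 and C-5.
Prefixes are listed alphabetically: chloro, iodo.
The name is 4-chloro-3,5-diiodopent-2-ene.

4-chloro-3,5-diiodopent-2-ene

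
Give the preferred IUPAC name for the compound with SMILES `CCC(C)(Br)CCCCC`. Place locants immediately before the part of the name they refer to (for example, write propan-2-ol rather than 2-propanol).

3-bromo-3-methyloctane

The longest carbon chain is 8 atoms: the parent is octane.
Choose the numbering such that the substituent locant set {3,3} is lower than {6,6} at the first point of difference.
This places a bromo group at C-3; a methyl group at C-3.
Prefixes are listed alphabetically: bromo, methyl.
The name is 3-bromo-3-methyloctane.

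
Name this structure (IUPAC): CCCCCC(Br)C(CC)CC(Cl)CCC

7-bromo-4-chloro-6-ethyldodecane

The longest carbon chain is 12 atoms: the parent is dodecane.
Number the chain so that the substituent locant set {4,6,7} is lower than {6,7,9} at the first point of difference.
This places a bromo group at C-7; a chloro group at C-4; an ethyl group at C-6.
Prefixes are listed alphabetically: bromo, chloro, ethyl.
The name is 7-bromo-4-chloro-6-ethyldodecane.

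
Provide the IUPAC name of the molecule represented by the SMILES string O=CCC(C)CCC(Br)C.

6-bromo-3-methylheptanal

Counting along the main chain through the –CHO group gives 7 carbons: the parent is heptane.
The principal characteristic group is an aldehyde (terminal –CHO), named with the suffix -al.
Choose the numbering such that the aldehyde carbon is C-1 by definition.
This places a bromo group at C-6; a methyl group at C-3.
The substituents are ordered alphabetically, ignoring any di-/tri- multipliers.
Putting it together: 6-bromo-3-methylheptanal.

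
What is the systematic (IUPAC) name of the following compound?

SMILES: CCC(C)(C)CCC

The longest continuous carbon chain has 6 atoms, so the parent hydride is hexane.
Choose the numbering such that the substituent locant set {3,3} is lower than {4,4} at the first point of difference.
That gives two methyl groups at C-3.
Putting it together: 3,3-dimethylhexane.

3,3-dimethylhexane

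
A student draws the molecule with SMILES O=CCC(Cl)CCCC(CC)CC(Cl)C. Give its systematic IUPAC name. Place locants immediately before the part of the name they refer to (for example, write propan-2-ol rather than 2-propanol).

The longest chain bearing the –CHO group is 10 carbons long (decane).
The highest-priority functional group is an aldehyde (terminal –CHO), so the name ends in -al.
Number the chain so that the aldehyde carbon is C-1 by definition.
With this numbering: chloro groups at C-3 and C-9; an ethyl group at C-7.
Prefixes are listed alphabetically: chloro, ethyl.
Putting it together: 3,9-dichloro-7-ethyldecanal.

3,9-dichloro-7-ethyldecanal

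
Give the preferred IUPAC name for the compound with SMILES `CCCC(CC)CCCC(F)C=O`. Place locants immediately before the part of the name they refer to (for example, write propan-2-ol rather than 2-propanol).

The longest carbon chain that includes the –CHO group has 9 carbons, so the parent hydride is nonane.
The principal characteristic group is an aldehyde (terminal –CHO), named with the suffix -al.
The numbering direction is chosen so that the aldehyde carbon is C-1 by definition.
This places an ethyl group at C-6; a fluoro group at C-2.
The substituents are ordered alphabetically, ignoring any di-/tri- multipliers.
The name is 6-ethyl-2-fluorononanal.

6-ethyl-2-fluorononanal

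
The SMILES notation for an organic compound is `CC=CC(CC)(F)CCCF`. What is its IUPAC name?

The longest chain bearing the multiple bond is 7 carbons long (heptane).
A C=C double bond in the chain gives the infix -ene-.
The numbering direction is chosen so that numbering from this end puts the double bond at C-2 rather than C-5.
With this numbering: the double bond between C-2 and C-3; an ethyl group at C-4; fluoro groups at C-4 and C-7.
The substituents are ordered alphabetically, ignoring any di-/tri- multipliers.
Assembling the pieces gives 4-ethyl-4,7-difluorohept-2-ene.

4-ethyl-4,7-difluorohept-2-ene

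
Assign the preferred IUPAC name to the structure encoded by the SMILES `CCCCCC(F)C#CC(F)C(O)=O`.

The longest chain bearing the –COOH group and the multiple bond is 10 carbons long (decane).
The highest-priority functional group is a carboxylic acid (terminal –COOH), so the name ends in -oic acid.
The chain contains a C≡C triple bond, so the unsaturation ending is -yne.
Number the chain so that the carboxylic acid carbon is C-1 by definition.
With this numbering: the triple bond between C-3 and C-4; fluoro groups at C-2 and C-5.
Putting it together: 2,5-difluorodec-3-ynoic acid.

2,5-difluorodec-3-ynoic acid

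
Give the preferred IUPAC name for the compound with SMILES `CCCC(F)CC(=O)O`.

3-fluorohexanoic acid

Counting along the main chain through the –COOH group gives 6 carbons: the parent is hexane.
The principal characteristic group is a carboxylic acid (terminal –COOH), named with the suffix -oic acid.
Number the chain so that the carboxylic acid carbon is C-1 by definition.
This places a fluoro group at C-3.
Putting it together: 3-fluorohexanoic acid.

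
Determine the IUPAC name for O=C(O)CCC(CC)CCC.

The longest carbon chain that includes the –COOH group has 7 carbons, so the parent hydride is heptane.
The highest-priority functional group is a carboxylic acid (terminal –COOH), so the name ends in -oic acid.
The numbering direction is chosen so that the carboxylic acid carbon is C-1 by definition.
With this numbering: an ethyl group at C-4.
Assembling the pieces gives 4-ethylheptanoic acid.

4-ethylheptanoic acid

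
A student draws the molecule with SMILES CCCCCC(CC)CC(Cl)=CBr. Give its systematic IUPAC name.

The longest carbon chain that includes the multiple bond has 9 carbons, so the parent hydride is nonane.
There is one C=C double bond, indicated by the ending -ene.
Choose the numbering such that numbering from this end puts the double bond at C-1 rather than C-8.
That gives the double bond between C-1 and C-2; a bromo group at C-1; a chloro group at C-2; an ethyl group at C-4.
Substituent prefixes are cited in alphabetical order (multiplying prefixes like di-/tri- are ignored for ordering).
The name is 1-bromo-2-chloro-4-ethylnon-1-ene.

1-bromo-2-chloro-4-ethylnon-1-ene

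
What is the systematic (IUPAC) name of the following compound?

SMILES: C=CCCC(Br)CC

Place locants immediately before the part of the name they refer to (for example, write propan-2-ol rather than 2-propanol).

The longest carbon chain that includes the multiple bond has 7 carbons, so the parent hydride is heptane.
There is one C=C double bond, indicated by the ending -ene.
Number the chain so that numbering from this end puts the double bond at C-1 rather than C-6.
That gives the double bond between C-1 and C-2; a bromo group at C-5.
Assembling the pieces gives 5-bromohept-1-ene.

5-bromohept-1-ene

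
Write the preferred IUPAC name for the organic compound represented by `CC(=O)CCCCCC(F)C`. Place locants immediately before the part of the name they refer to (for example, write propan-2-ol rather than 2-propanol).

The longest chain bearing the carbonyl is 9 carbons long (nonane).
A ketone (C=O on an internal carbon) is the principal characteristic group, giving the suffix -one.
Choose the numbering such that numbering from this end puts the carbonyl group at C-2 rather than C-8.
That gives the carbonyl at C-2; a fluoro group at C-8.
Putting it together: 8-fluorononan-2-one.

8-fluorononan-2-one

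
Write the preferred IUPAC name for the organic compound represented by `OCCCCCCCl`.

Counting along the main chain through the –OH group gives 6 carbons: the parent is hexane.
The principal characteristic group is an alcohol (–OH), named with the suffix -ol.
The numbering direction is chosen so that numbering from this end puts the hydroxyl group at C-1 rather than C-6.
That gives the hydroxyl at C-1; a chloro group at C-6.
Putting it together: 6-chlorohexan-1-ol.

6-chlorohexan-1-ol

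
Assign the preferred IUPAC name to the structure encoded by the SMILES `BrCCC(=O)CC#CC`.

1-bromohept-5-yn-3-one

Counting along the main chain through the carbonyl and the multiple bond gives 7 carbons: the parent is heptane.
The highest-priority functional group is a ketone (C=O on an internal carbon), so the name ends in -one.
The chain contains a C≡C triple bond, so the unsaturation ending is -yne.
Number the chain so that numbering from this end puts the carbonyl group at C-3 rather than C-5.
With this numbering: the carbonyl at C-3; the triple bond between C-5 and C-6; a bromo group at C-1.
The name is 1-bromohept-5-yn-3-one.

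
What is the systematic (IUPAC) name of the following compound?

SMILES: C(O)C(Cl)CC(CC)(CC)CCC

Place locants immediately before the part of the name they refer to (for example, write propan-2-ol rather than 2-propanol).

2-chloro-4,4-diethylheptan-1-ol

Counting along the main chain through the –OH group gives 7 carbons: the parent is heptane.
The highest-priority functional group is an alcohol (–OH), so the name ends in -ol.
The numbering direction is chosen so that numbering from this end puts the hydroxyl group at C-1 rather than C-7.
This places the hydroxyl at C-1; a chloro group at C-2; two ethyl groups at C-4.
Prefixes are listed alphabetically: chloro, ethyl.
Assembling the pieces gives 2-chloro-4,4-diethylheptan-1-ol.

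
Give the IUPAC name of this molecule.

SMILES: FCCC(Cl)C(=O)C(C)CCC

Counting along the main chain through the carbonyl gives 8 carbons: the parent is octane.
The highest-priority functional group is a ketone (C=O on an internal carbon), so the name ends in -one.
Number the chain so that numbering from this end puts the carbonyl group at C-4 rather than C-5.
That gives the carbonyl at C-4; a chloro group at C-3; a fluoro group at C-1; a methyl group at C-5.
Substituent prefixes are cited in alphabetical order (multiplying prefixes like di-/tri- are ignored for ordering).
Assembling the pieces gives 3-chloro-1-fluoro-5-methyloctan-4-one.

3-chloro-1-fluoro-5-methyloctan-4-one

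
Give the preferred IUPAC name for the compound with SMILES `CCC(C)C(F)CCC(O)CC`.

Counting along the main chain through the –OH group gives 9 carbons: the parent is nonane.
The highest-priority functional group is an alcohol (–OH), so the name ends in -ol.
Choose the numbering such that numbering from this end puts the hydroxyl group at C-3 rather than C-7.
This places the hydroxyl at C-3; a fluoro group at C-6; a methyl group at C-7.
The substituents are ordered alphabetically, ignoring any di-/tri- multipliers.
Assembling the pieces gives 6-fluoro-7-methylnonan-3-ol.

6-fluoro-7-methylnonan-3-ol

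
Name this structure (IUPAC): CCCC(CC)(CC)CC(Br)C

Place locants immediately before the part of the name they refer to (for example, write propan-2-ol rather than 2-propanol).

The longest continuous carbon chain has 7 atoms, so the parent hydride is heptane.
Choose the numbering such that the substituent locant set {2,4,4} is lower than {4,4,6} at the first point of difference.
That gives a bromo group at C-2; two ethyl groups at C-4.
The substituents are ordered alphabetically, ignoring any di-/tri- multipliers.
Putting it together: 2-bromo-4,4-diethylheptane.

2-bromo-4,4-diethylheptane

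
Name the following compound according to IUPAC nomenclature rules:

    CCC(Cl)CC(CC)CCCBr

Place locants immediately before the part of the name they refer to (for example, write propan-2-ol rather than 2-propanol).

The longest carbon chain is 8 atoms: the parent is octane.
The numbering direction is chosen so that the substituent locant set {1,4,6} is lower than {3,5,8} at the first point of difference.
That gives a bromo group at C-1; a chloro group at C-6; an ethyl group at C-4.
The substituents are ordered alphabetically, ignoring any di-/tri- multipliers.
Putting it together: 1-bromo-6-chloro-4-ethyloctane.

1-bromo-6-chloro-4-ethyloctane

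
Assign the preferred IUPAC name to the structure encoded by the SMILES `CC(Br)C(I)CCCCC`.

2-bromo-3-iodooctane

The longest continuous carbon chain has 8 atoms, so the parent hydride is octane.
Number the chain so that the substituent locant set {2,3} is lower than {6,7} at the first point of difference.
That gives a bromo group at C-2; an iodo group at C-3.
Substituent prefixes are cited in alphabetical order (multiplying prefixes like di-/tri- are ignored for ordering).
Assembling the pieces gives 2-bromo-3-iodooctane.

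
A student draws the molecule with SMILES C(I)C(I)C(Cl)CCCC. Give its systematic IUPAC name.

The parent chain contains 7 carbons (heptane).
Number the chain so that the substituent locant set {1,2,3} is lower than {5,6,7} at the first point of difference.
This places a chloro group at C-3; iodo groups at C-1 and C-2.
Prefixes are listed alphabetically: chloro, iodo.
Assembling the pieces gives 3-chloro-1,2-diiodoheptane.

3-chloro-1,2-diiodoheptane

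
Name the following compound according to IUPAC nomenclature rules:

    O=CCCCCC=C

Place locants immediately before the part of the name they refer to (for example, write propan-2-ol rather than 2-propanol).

Counting along the main chain through the –CHO group and the multiple bond gives 7 carbons: the parent is heptane.
The highest-priority functional group is an aldehyde (terminal –CHO), so the name ends in -al.
A C=C double bond in the chain gives the infix -ene-.
Choose the numbering such that the aldehyde carbon is C-1 by definition.
That gives the double bond between C-6 and C-7.
Assembling the pieces gives hept-6-enal.

hept-6-enal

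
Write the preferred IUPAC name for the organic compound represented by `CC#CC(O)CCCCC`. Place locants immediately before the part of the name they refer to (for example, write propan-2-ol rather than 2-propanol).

non-2-yn-4-ol

The longest carbon chain that includes the –OH group and the multiple bond has 9 carbons, so the parent hydride is nonane.
The principal characteristic group is an alcohol (–OH), named with the suffix -ol.
A C≡C triple bond in the chain gives the infix -yne-.
The numbering direction is chosen so that numbering from this end puts the hydroxyl group at C-4 rather than C-6.
With this numbering: the hydroxyl at C-4; the triple bond between C-2 and C-3.
Assembling the pieces gives non-2-yn-4-ol.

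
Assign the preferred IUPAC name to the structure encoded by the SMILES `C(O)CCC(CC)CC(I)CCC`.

4-ethyl-6-iodononan-1-ol

The longest carbon chain that includes the –OH group has 9 carbons, so the parent hydride is nonane.
An alcohol (–OH) is the principal characteristic group, giving the suffix -ol.
Choose the numbering such that numbering from this end puts the hydroxyl group at C-1 rather than C-9.
That gives the hydroxyl at C-1; an ethyl group at C-4; an iodo group at C-6.
Prefixes are listed alphabetically: ethyl, iodo.
The name is 4-ethyl-6-iodononan-1-ol.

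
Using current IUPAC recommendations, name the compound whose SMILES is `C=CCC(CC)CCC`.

4-ethylhept-1-ene

The longest carbon chain that includes the multiple bond has 7 carbons, so the parent hydride is heptane.
The chain contains a C=C double bond, so the unsaturation ending is -ene.
Number the chain so that numbering from this end puts the double bond at C-1 rather than C-6.
This places the double bond between C-1 and C-2; an ethyl group at C-4.
Assembling the pieces gives 4-ethylhept-1-ene.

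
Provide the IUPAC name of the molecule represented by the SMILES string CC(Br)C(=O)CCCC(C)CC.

2-bromo-7-methylnonan-3-one

Counting along the main chain through the carbonyl gives 9 carbons: the parent is nonane.
The principal characteristic group is a ketone (C=O on an internal carbon), named with the suffix -one.
The numbering direction is chosen so that numbering from this end puts the carbonyl group at C-3 rather than C-7.
This places the carbonyl at C-3; a bromo group at C-2; a methyl group at C-7.
The substituents are ordered alphabetically, ignoring any di-/tri- multipliers.
Assembling the pieces gives 2-bromo-7-methylnonan-3-one.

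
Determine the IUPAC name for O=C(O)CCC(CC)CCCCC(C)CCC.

4-ethyl-9-methyldodecanoic acid

Counting along the main chain through the –COOH group gives 12 carbons: the parent is dodecane.
The highest-priority functional group is a carboxylic acid (terminal –COOH), so the name ends in -oic acid.
Number the chain so that the carboxylic acid carbon is C-1 by definition.
This places an ethyl group at C-4; a methyl group at C-9.
Prefixes are listed alphabetically: ethyl, methyl.
Assembling the pieces gives 4-ethyl-9-methyldodecanoic acid.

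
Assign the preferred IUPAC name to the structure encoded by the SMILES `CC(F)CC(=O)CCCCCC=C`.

2-fluoroundec-10-en-4-one

Counting along the main chain through the carbonyl and the multiple bond gives 11 carbons: the parent is undecane.
The highest-priority functional group is a ketone (C=O on an internal carbon), so the name ends in -one.
There is one C=C double bond, indicated by the ending -ene.
The numbering direction is chosen so that numbering from this end puts the carbonyl group at C-4 rather than C-8.
That gives the carbonyl at C-4; the double bond between C-10 and C-11; a fluoro group at C-2.
Assembling the pieces gives 2-fluoroundec-10-en-4-one.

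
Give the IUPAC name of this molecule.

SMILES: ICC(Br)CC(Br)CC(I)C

The longest carbon chain is 7 atoms: the parent is heptane.
Number the chain so that the substituent locant set {1,2,4,6} is lower than {2,4,6,7} at the first point of difference.
This places bromo groups at C-2 and C-4; iodo groups at C-1 and C-6.
The substituents are ordered alphabetically, ignoring any di-/tri- multipliers.
Putting it together: 2,4-dibromo-1,6-diiodoheptane.

2,4-dibromo-1,6-diiodoheptane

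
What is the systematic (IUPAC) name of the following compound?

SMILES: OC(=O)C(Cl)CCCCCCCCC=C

2-chlorododec-11-enoic acid

Counting along the main chain through the –COOH group and the multiple bond gives 12 carbons: the parent is dodecane.
A carboxylic acid (terminal –COOH) is the principal characteristic group, giving the suffix -oic acid.
There is one C=C double bond, indicated by the ending -ene.
The numbering direction is chosen so that the carboxylic acid carbon is C-1 by definition.
This places the double bond between C-11 and C-12; a chloro group at C-2.
The name is 2-chlorododec-11-enoic acid.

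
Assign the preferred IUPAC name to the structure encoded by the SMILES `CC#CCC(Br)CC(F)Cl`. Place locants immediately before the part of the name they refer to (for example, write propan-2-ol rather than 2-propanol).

5-bromo-7-chloro-7-fluorohept-2-yne

The longest carbon chain that includes the multiple bond has 7 carbons, so the parent hydride is heptane.
The chain contains a C≡C triple bond, so the unsaturation ending is -yne.
Number the chain so that numbering from this end puts the triple bond at C-2 rather than C-5.
That gives the triple bond between C-2 and C-3; a bromo group at C-5; a chloro group at C-7; a fluoro group at C-7.
The substituents are ordered alphabetically, ignoring any di-/tri- multipliers.
Putting it together: 5-bromo-7-chloro-7-fluorohept-2-yne.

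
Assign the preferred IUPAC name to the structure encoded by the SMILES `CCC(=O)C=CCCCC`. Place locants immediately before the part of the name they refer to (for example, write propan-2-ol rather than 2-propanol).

non-4-en-3-one

The longest carbon chain that includes the carbonyl and the multiple bond has 9 carbons, so the parent hydride is nonane.
The principal characteristic group is a ketone (C=O on an internal carbon), named with the suffix -one.
There is one C=C double bond, indicated by the ending -ene.
The numbering direction is chosen so that numbering from this end puts the carbonyl group at C-3 rather than C-7.
With this numbering: the carbonyl at C-3; the double bond between C-4 and C-5.
The name is non-4-en-3-one.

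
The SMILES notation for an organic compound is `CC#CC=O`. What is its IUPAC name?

but-2-ynal

Counting along the main chain through the –CHO group and the multiple bond gives 4 carbons: the parent is butane.
The highest-priority functional group is an aldehyde (terminal –CHO), so the name ends in -al.
A C≡C triple bond in the chain gives the infix -yne-.
The numbering direction is chosen so that the aldehyde carbon is C-1 by definition.
With this numbering: the triple bond between C-2 and C-3.
Assembling the pieces gives but-2-ynal.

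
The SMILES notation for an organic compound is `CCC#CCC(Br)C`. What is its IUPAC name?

6-bromohept-3-yne

The longest carbon chain that includes the multiple bond has 7 carbons, so the parent hydride is heptane.
There is one C≡C triple bond, indicated by the ending -yne.
The numbering direction is chosen so that numbering from this end puts the triple bond at C-3 rather than C-4.
That gives the triple bond between C-3 and C-4; a bromo group at C-6.
Putting it together: 6-bromohept-3-yne.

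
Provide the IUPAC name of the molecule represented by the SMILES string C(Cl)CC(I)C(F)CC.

1-chloro-4-fluoro-3-iodohexane

The longest continuous carbon chain has 6 atoms, so the parent hydride is hexane.
Choose the numbering such that the substituent locant set {1,3,4} is lower than {3,4,6} at the first point of difference.
This places a chloro group at C-1; a fluoro group at C-4; an iodo group at C-3.
Substituent prefixes are cited in alphabetical order (multiplying prefixes like di-/tri- are ignored for ordering).
The name is 1-chloro-4-fluoro-3-iodohexane.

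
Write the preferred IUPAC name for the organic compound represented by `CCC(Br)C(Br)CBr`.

1,2,3-tribromopentane

The longest continuous carbon chain has 5 atoms, so the parent hydride is pentane.
Choose the numbering such that the substituent locant set {1,2,3} is lower than {3,4,5} at the first point of difference.
This places bromo groups at C-1 and C-2 and C-3.
The name is 1,2,3-tribromopentane.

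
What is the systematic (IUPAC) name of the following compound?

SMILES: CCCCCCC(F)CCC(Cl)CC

3-chloro-6-fluorododecane

The parent chain contains 12 carbons (dodecane).
Number the chain so that the substituent locant set {3,6} is lower than {7,10} at the first point of difference.
With this numbering: a chloro group at C-3; a fluoro group at C-6.
Prefixes are listed alphabetically: chloro, fluoro.
The name is 3-chloro-6-fluorododecane.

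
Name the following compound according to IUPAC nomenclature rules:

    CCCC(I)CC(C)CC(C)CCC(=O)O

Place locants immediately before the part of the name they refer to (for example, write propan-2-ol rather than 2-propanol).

8-iodo-4,6-dimethylundecanoic acid

The longest chain bearing the –COOH group is 11 carbons long (undecane).
The principal characteristic group is a carboxylic acid (terminal –COOH), named with the suffix -oic acid.
The numbering direction is chosen so that the carboxylic acid carbon is C-1 by definition.
This places an iodo group at C-8; methyl groups at C-4 and C-6.
Prefixes are listed alphabetically: iodo, methyl.
Putting it together: 8-iodo-4,6-dimethylundecanoic acid.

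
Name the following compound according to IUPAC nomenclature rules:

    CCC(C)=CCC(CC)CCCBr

Counting along the main chain through the multiple bond gives 9 carbons: the parent is nonane.
The chain contains a C=C double bond, so the unsaturation ending is -ene.
Choose the numbering such that numbering from this end puts the double bond at C-3 rather than C-6.
With this numbering: the double bond between C-3 and C-4; a bromo group at C-9; an ethyl group at C-6; a methyl group at C-3.
The substituents are ordered alphabetically, ignoring any di-/tri- multipliers.
The name is 9-bromo-6-ethyl-3-methylnon-3-ene.

9-bromo-6-ethyl-3-methylnon-3-ene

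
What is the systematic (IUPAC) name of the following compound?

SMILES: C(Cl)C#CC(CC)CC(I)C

1-chloro-4-ethyl-6-iodohept-2-yne

The longest carbon chain that includes the multiple bond has 7 carbons, so the parent hydride is heptane.
A C≡C triple bond in the chain gives the infix -yne-.
Number the chain so that numbering from this end puts the triple bond at C-2 rather than C-5.
With this numbering: the triple bond between C-2 and C-3; a chloro group at C-1; an ethyl group at C-4; an iodo group at C-6.
The substituents are ordered alphabetically, ignoring any di-/tri- multipliers.
The name is 1-chloro-4-ethyl-6-iodohept-2-yne.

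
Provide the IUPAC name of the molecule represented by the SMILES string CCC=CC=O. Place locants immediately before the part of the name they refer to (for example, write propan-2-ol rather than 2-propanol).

Counting along the main chain through the –CHO group and the multiple bond gives 5 carbons: the parent is pentane.
The principal characteristic group is an aldehyde (terminal –CHO), named with the suffix -al.
There is one C=C double bond, indicated by the ending -ene.
The numbering direction is chosen so that the aldehyde carbon is C-1 by definition.
That gives the double bond between C-2 and C-3.
The name is pent-2-enal.

pent-2-enal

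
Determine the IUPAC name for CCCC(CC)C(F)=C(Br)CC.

3-bromo-5-ethyl-4-fluorooct-3-ene

The longest chain bearing the multiple bond is 8 carbons long (octane).
The chain contains a C=C double bond, so the unsaturation ending is -ene.
Choose the numbering such that numbering from this end puts the double bond at C-3 rather than C-5.
With this numbering: the double bond between C-3 and C-4; a bromo group at C-3; an ethyl group at C-5; a fluoro group at C-4.
Prefixes are listed alphabetically: bromo, ethyl, fluoro.
The name is 3-bromo-5-ethyl-4-fluorooct-3-ene.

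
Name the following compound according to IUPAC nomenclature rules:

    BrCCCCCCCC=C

9-bromonon-1-ene

The longest chain bearing the multiple bond is 9 carbons long (nonane).
The chain contains a C=C double bond, so the unsaturation ending is -ene.
Number the chain so that numbering from this end puts the double bond at C-1 rather than C-8.
That gives the double bond between C-1 and C-2; a bromo group at C-9.
Putting it together: 9-bromonon-1-ene.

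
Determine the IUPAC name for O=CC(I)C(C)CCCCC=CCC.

The longest chain bearing the –CHO group and the multiple bond is 11 carbons long (undecane).
An aldehyde (terminal –CHO) is the principal characteristic group, giving the suffix -al.
The chain contains a C=C double bond, so the unsaturation ending is -ene.
Choose the numbering such that the aldehyde carbon is C-1 by definition.
That gives the double bond between C-8 and C-9; an iodo group at C-2; a methyl group at C-3.
Substituent prefixes are cited in alphabetical order (multiplying prefixes like di-/tri- are ignored for ordering).
Assembling the pieces gives 2-iodo-3-methylundec-8-enal.

2-iodo-3-methylundec-8-enal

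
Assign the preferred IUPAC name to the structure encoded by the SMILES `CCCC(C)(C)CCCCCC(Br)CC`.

3-bromo-9,9-dimethyldodecane

The parent chain contains 12 carbons (dodecane).
Number the chain so that the substituent locant set {3,9,9} is lower than {4,4,10} at the first point of difference.
This places a bromo group at C-3; two methyl groups at C-9.
Substituent prefixes are cited in alphabetical order (multiplying prefixes like di-/tri- are ignored for ordering).
Putting it together: 3-bromo-9,9-dimethyldodecane.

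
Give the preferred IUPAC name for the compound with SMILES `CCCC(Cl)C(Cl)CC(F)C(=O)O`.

4,5-dichloro-2-fluorooctanoic acid

The longest chain bearing the –COOH group is 8 carbons long (octane).
The highest-priority functional group is a carboxylic acid (terminal –COOH), so the name ends in -oic acid.
Number the chain so that the carboxylic acid carbon is C-1 by definition.
This places chloro groups at C-4 and C-5; a fluoro group at C-2.
Prefixes are listed alphabetically: chloro, fluoro.
Assembling the pieces gives 4,5-dichloro-2-fluorooctanoic acid.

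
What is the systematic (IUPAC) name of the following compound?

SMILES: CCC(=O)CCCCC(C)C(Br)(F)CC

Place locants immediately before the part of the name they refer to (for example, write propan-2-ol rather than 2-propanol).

The longest carbon chain that includes the carbonyl has 11 carbons, so the parent hydride is undecane.
A ketone (C=O on an internal carbon) is the principal characteristic group, giving the suffix -one.
The numbering direction is chosen so that numbering from this end puts the carbonyl group at C-3 rather than C-9.
This places the carbonyl at C-3; a bromo group at C-9; a fluoro group at C-9; a methyl group at C-8.
The substituents are ordered alphabetically, ignoring any di-/tri- multipliers.
The name is 9-bromo-9-fluoro-8-methylundecan-3-one.

9-bromo-9-fluoro-8-methylundecan-3-one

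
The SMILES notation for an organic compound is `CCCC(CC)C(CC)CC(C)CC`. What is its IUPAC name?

The parent chain contains 9 carbons (nonane).
Number the chain so that the substituent locant set {3,5,6} is lower than {4,5,7} at the first point of difference.
With this numbering: ethyl groups at C-5 and C-6; a methyl group at C-3.
Substituent prefixes are cited in alphabetical order (multiplying prefixes like di-/tri- are ignored for ordering).
The name is 5,6-diethyl-3-methylnonane.

5,6-diethyl-3-methylnonane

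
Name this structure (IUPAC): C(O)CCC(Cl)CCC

Counting along the main chain through the –OH group gives 7 carbons: the parent is heptane.
The principal characteristic group is an alcohol (–OH), named with the suffix -ol.
Choose the numbering such that numbering from this end puts the hydroxyl group at C-1 rather than C-7.
With this numbering: the hydroxyl at C-1; a chloro group at C-4.
Putting it together: 4-chloroheptan-1-ol.

4-chloroheptan-1-ol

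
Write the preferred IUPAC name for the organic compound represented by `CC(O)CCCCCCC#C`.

dec-9-yn-2-ol

Counting along the main chain through the –OH group and the multiple bond gives 10 carbons: the parent is decane.
The principal characteristic group is an alcohol (–OH), named with the suffix -ol.
The chain contains a C≡C triple bond, so the unsaturation ending is -yne.
Number the chain so that numbering from this end puts the hydroxyl group at C-2 rather than C-9.
With this numbering: the hydroxyl at C-2; the triple bond between C-9 and C-10.
The name is dec-9-yn-2-ol.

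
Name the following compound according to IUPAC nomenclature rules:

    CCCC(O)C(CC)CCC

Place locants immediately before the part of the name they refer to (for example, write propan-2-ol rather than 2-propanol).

5-ethyloctan-4-ol

The longest carbon chain that includes the –OH group has 8 carbons, so the parent hydride is octane.
An alcohol (–OH) is the principal characteristic group, giving the suffix -ol.
Choose the numbering such that numbering from this end puts the hydroxyl group at C-4 rather than C-5.
With this numbering: the hydroxyl at C-4; an ethyl group at C-5.
Putting it together: 5-ethyloctan-4-ol.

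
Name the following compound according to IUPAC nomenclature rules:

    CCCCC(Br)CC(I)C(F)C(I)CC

7-bromo-4-fluoro-3,5-diiodoundecane

The parent chain contains 11 carbons (undecane).
The numbering direction is chosen so that the substituent locant set {3,4,5,7} is lower than {5,7,8,9} at the first point of difference.
This places a bromo group at C-7; a fluoro group at C-4; iodo groups at C-3 and C-5.
Substituent prefixes are cited in alphabetical order (multiplying prefixes like di-/tri- are ignored for ordering).
Putting it together: 7-bromo-4-fluoro-3,5-diiodoundecane.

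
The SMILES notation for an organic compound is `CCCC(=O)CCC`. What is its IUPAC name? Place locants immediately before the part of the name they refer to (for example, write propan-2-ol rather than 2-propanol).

heptan-4-one

The longest chain bearing the carbonyl is 7 carbons long (heptane).
The principal characteristic group is a ketone (C=O on an internal carbon), named with the suffix -one.
Numbering from either end gives identical locants here.
That gives the carbonyl at C-4.
Putting it together: heptan-4-one.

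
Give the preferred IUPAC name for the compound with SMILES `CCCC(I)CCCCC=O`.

The longest chain bearing the –CHO group is 9 carbons long (nonane).
The principal characteristic group is an aldehyde (terminal –CHO), named with the suffix -al.
Number the chain so that the aldehyde carbon is C-1 by definition.
This places an iodo group at C-6.
Assembling the pieces gives 6-iodononanal.

6-iodononanal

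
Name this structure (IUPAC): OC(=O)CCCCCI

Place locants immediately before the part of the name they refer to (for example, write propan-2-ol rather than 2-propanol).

The longest carbon chain that includes the –COOH group has 6 carbons, so the parent hydride is hexane.
A carboxylic acid (terminal –COOH) is the principal characteristic group, giving the suffix -oic acid.
The numbering direction is chosen so that the carboxylic acid carbon is C-1 by definition.
That gives an iodo group at C-6.
Assembling the pieces gives 6-iodohexanoic acid.

6-iodohexanoic acid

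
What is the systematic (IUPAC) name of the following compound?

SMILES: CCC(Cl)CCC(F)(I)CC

6-chloro-3-fluoro-3-iodooctane

The longest carbon chain is 8 atoms: the parent is octane.
The numbering direction is chosen so that the substituent locant set {3,3,6} is lower than {3,6,6} at the first point of difference.
With this numbering: a chloro group at C-6; a fluoro group at C-3; an iodo group at C-3.
Substituent prefixes are cited in alphabetical order (multiplying prefixes like di-/tri- are ignored for ordering).
Assembling the pieces gives 6-chloro-3-fluoro-3-iodooctane.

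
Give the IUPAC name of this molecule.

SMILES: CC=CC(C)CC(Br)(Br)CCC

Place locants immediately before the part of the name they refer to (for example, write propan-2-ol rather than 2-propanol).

The longest carbon chain that includes the multiple bond has 9 carbons, so the parent hydride is nonane.
A C=C double bond in the chain gives the infix -ene-.
The numbering direction is chosen so that numbering from this end puts the double bond at C-2 rather than C-7.
With this numbering: the double bond between C-2 and C-3; two bromo groups at C-6; a methyl group at C-4.
Prefixes are listed alphabetically: bromo, methyl.
The name is 6,6-dibromo-4-methylnon-2-ene.

6,6-dibromo-4-methylnon-2-ene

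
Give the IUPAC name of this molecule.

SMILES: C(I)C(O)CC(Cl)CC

4-chloro-1-iodohexan-2-ol

The longest carbon chain that includes the –OH group has 6 carbons, so the parent hydride is hexane.
The principal characteristic group is an alcohol (–OH), named with the suffix -ol.
Number the chain so that numbering from this end puts the hydroxyl group at C-2 rather than C-5.
With this numbering: the hydroxyl at C-2; a chloro group at C-4; an iodo group at C-1.
Substituent prefixes are cited in alphabetical order (multiplying prefixes like di-/tri- are ignored for ordering).
Putting it together: 4-chloro-1-iodohexan-2-ol.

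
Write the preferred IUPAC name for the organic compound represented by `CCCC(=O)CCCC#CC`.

dec-8-yn-4-one

The longest carbon chain that includes the carbonyl and the multiple bond has 10 carbons, so the parent hydride is decane.
A ketone (C=O on an internal carbon) is the principal characteristic group, giving the suffix -one.
There is one C≡C triple bond, indicated by the ending -yne.
The numbering direction is chosen so that numbering from this end puts the carbonyl group at C-4 rather than C-7.
That gives the carbonyl at C-4; the triple bond between C-8 and C-9.
The name is dec-8-yn-4-one.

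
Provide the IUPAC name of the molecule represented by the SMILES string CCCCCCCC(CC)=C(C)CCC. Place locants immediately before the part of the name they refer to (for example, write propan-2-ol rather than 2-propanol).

The longest chain bearing the multiple bond is 12 carbons long (dodecane).
There is one C=C double bond, indicated by the ending -ene.
The numbering direction is chosen so that numbering from this end puts the double bond at C-4 rather than C-8.
That gives the double bond between C-4 and C-5; an ethyl group at C-5; a methyl group at C-4.
Prefixes are listed alphabetically: ethyl, methyl.
Assembling the pieces gives 5-ethyl-4-methyldodec-4-ene.

5-ethyl-4-methyldodec-4-ene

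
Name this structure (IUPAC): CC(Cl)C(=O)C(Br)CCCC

4-bromo-2-chlorooctan-3-one

Counting along the main chain through the carbonyl gives 8 carbons: the parent is octane.
A ketone (C=O on an internal carbon) is the principal characteristic group, giving the suffix -one.
Number the chain so that numbering from this end puts the carbonyl group at C-3 rather than C-6.
This places the carbonyl at C-3; a bromo group at C-4; a chloro group at C-2.
Prefixes are listed alphabetically: bromo, chloro.
Assembling the pieces gives 4-bromo-2-chlorooctan-3-one.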